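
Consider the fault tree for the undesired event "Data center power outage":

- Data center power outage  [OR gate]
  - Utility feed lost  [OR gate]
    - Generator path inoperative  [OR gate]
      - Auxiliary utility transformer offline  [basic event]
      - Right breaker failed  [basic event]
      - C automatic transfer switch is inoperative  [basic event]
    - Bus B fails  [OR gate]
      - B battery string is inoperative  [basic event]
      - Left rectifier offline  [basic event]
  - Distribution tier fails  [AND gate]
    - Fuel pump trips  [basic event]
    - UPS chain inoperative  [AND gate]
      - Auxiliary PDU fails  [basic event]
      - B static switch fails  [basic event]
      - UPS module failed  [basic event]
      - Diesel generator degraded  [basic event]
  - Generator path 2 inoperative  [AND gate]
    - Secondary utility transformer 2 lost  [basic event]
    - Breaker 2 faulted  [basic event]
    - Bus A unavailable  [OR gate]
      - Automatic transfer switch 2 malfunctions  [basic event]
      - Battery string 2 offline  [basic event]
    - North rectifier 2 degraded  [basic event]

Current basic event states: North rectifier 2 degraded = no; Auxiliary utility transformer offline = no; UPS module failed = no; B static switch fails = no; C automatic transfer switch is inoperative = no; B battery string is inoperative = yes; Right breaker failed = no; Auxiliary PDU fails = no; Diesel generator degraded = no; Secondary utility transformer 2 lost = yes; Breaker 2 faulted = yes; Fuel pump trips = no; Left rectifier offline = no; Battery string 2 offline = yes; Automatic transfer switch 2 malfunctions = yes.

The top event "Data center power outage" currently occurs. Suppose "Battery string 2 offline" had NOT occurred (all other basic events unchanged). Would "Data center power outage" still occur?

Counterfactual: set "Battery string 2 offline" to not occurred.
Generator path inoperative [OR]: Auxiliary utility transformer offline=not, Right breaker failed=not, C automatic transfer switch is inoperative=not → no input occurs → does not occur.
Bus B fails [OR]: B battery string is inoperative=occurs, Left rectifier offline=not → at least one input occurs → occurs.
Utility feed lost [OR]: Generator path inoperative=not, Bus B fails=occurs → at least one input occurs → occurs.
UPS chain inoperative [AND]: Auxiliary PDU fails=not, B static switch fails=not, UPS module failed=not, Diesel generator degraded=not → not all inputs occur → does not occur.
Distribution tier fails [AND]: Fuel pump trips=not, UPS chain inoperative=not → not all inputs occur → does not occur.
Bus A unavailable [OR]: Automatic transfer switch 2 malfunctions=occurs, Battery string 2 offline=not → at least one input occurs → occurs.
Generator path 2 inoperative [AND]: Secondary utility transformer 2 lost=occurs, Breaker 2 faulted=occurs, Bus A unavailable=occurs, North rectifier 2 degraded=not → not all inputs occur → does not occur.
Data center power outage [OR]: Utility feed lost=occurs, Distribution tier fails=not, Generator path 2 inoperative=not → at least one input occurs → occurs.

Yes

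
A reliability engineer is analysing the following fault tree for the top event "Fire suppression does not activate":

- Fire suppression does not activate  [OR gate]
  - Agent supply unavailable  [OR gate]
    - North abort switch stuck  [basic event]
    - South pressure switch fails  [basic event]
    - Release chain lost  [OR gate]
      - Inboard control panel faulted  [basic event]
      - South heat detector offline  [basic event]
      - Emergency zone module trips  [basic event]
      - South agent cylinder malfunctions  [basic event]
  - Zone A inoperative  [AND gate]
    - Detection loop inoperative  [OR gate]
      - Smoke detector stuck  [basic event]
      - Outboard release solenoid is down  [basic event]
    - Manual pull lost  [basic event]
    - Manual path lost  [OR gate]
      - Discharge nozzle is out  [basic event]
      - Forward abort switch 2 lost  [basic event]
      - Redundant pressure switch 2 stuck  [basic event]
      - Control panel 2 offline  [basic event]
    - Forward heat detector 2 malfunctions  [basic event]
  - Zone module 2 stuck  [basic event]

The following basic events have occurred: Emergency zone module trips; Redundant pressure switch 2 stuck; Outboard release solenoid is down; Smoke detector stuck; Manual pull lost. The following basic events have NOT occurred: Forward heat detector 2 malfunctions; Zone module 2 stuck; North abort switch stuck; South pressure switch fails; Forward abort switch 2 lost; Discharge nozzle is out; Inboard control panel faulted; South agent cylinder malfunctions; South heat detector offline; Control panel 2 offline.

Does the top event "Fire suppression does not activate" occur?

Yes

Release chain lost [OR]: Inboard control panel faulted=not, South heat detector offline=not, Emergency zone module trips=occurs, South agent cylinder malfunctions=not → at least one input occurs → occurs.
Agent supply unavailable [OR]: North abort switch stuck=not, South pressure switch fails=not, Release chain lost=occurs → at least one input occurs → occurs.
Detection loop inoperative [OR]: Smoke detector stuck=occurs, Outboard release solenoid is down=occurs → at least one input occurs → occurs.
Manual path lost [OR]: Discharge nozzle is out=not, Forward abort switch 2 lost=not, Redundant pressure switch 2 stuck=occurs, Control panel 2 offline=not → at least one input occurs → occurs.
Zone A inoperative [AND]: Detection loop inoperative=occurs, Manual pull lost=occurs, Manual path lost=occurs, Forward heat detector 2 malfunctions=not → not all inputs occur → does not occur.
Fire suppression does not activate [OR]: Agent supply unavailable=occurs, Zone A inoperative=not, Zone module 2 stuck=not → at least one input occurs → occurs.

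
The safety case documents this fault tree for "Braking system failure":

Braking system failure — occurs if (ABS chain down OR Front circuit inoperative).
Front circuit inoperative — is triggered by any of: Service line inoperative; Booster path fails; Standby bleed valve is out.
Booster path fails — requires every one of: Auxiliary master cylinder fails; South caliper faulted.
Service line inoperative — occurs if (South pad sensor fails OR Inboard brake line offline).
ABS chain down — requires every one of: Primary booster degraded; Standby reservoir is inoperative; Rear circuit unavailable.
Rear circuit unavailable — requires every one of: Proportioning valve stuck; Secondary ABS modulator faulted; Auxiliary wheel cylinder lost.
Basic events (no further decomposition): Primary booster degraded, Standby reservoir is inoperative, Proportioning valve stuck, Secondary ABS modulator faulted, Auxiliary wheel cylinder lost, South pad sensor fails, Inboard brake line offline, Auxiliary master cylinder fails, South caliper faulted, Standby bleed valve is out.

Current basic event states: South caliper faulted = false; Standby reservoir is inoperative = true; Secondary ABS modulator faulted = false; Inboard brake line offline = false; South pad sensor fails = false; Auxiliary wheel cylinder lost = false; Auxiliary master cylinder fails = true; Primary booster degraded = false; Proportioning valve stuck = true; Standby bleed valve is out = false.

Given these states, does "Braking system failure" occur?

Rear circuit unavailable [AND]: Proportioning valve stuck=occurs, Secondary ABS modulator faulted=not, Auxiliary wheel cylinder lost=not → not all inputs occur → does not occur.
ABS chain down [AND]: Primary booster degraded=not, Standby reservoir is inoperative=occurs, Rear circuit unavailable=not → not all inputs occur → does not occur.
Service line inoperative [OR]: South pad sensor fails=not, Inboard brake line offline=not → no input occurs → does not occur.
Booster path fails [AND]: Auxiliary master cylinder fails=occurs, South caliper faulted=not → not all inputs occur → does not occur.
Front circuit inoperative [OR]: Service line inoperative=not, Booster path fails=not, Standby bleed valve is out=not → no input occurs → does not occur.
Braking system failure [OR]: ABS chain down=not, Front circuit inoperative=not → no input occurs → does not occur.

No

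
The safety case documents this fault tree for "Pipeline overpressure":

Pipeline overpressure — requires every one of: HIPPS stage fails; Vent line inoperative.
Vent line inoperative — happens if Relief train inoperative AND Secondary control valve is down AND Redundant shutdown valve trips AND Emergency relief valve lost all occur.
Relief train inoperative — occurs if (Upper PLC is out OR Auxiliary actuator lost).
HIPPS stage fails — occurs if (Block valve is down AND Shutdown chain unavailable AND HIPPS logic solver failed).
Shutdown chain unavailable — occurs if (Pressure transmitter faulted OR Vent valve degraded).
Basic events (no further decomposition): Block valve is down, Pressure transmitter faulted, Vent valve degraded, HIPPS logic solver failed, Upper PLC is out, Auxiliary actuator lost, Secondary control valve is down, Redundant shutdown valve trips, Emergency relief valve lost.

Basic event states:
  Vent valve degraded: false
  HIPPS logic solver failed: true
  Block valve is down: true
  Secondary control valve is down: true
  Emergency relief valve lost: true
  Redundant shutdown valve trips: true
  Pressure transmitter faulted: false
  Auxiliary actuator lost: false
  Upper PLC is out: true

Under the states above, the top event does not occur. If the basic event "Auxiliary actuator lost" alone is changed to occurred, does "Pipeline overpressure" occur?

No

Counterfactual: set "Auxiliary actuator lost" to occurred.
Shutdown chain unavailable [OR]: Pressure transmitter faulted=not, Vent valve degraded=not → no input occurs → does not occur.
HIPPS stage fails [AND]: Block valve is down=occurs, Shutdown chain unavailable=not, HIPPS logic solver failed=occurs → not all inputs occur → does not occur.
Relief train inoperative [OR]: Upper PLC is out=occurs, Auxiliary actuator lost=occurs → at least one input occurs → occurs.
Vent line inoperative [AND]: Relief train inoperative=occurs, Secondary control valve is down=occurs, Redundant shutdown valve trips=occurs, Emergency relief valve lost=occurs → all inputs occur → occurs.
Pipeline overpressure [AND]: HIPPS stage fails=not, Vent line inoperative=occurs → not all inputs occur → does not occur.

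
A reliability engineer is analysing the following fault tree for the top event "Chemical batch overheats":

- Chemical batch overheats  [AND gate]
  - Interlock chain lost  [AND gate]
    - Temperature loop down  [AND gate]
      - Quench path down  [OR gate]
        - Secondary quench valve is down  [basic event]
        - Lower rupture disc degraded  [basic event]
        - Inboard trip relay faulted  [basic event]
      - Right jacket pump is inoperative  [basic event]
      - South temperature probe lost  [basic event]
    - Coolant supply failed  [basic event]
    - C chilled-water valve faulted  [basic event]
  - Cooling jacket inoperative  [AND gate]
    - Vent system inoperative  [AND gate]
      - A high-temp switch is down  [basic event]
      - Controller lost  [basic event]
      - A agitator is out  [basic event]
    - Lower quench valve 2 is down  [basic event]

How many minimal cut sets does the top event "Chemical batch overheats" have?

Quench path down [OR]: union of children's cut sets → 3 cut set(s).
Temperature loop down [AND]: one cut set from each child combined → 3 × 1 × 1 = 3 cut set(s).
Interlock chain lost [AND]: one cut set from each child combined → 3 × 1 × 1 = 3 cut set(s).
Vent system inoperative [AND]: one cut set from each child combined → 1 × 1 × 1 = 1 cut set(s).
Cooling jacket inoperative [AND]: one cut set from each child combined → 1 × 1 = 1 cut set(s).
Chemical batch overheats [AND]: one cut set from each child combined → 3 × 1 = 3 cut set(s).
Minimal cut sets: {A agitator is out, A high-temp switch is down, C chilled-water valve faulted, Controller lost, Coolant supply failed, Lower quench valve 2 is down, Right jacket pump is inoperative, Secondary quench valve is down, South temperature probe lost}; {A agitator is out, A high-temp switch is down, C chilled-water valve faulted, Controller lost, Coolant supply failed, Lower quench valve 2 is down, Lower rupture disc degraded, Right jacket pump is inoperative, South temperature probe lost}; {A agitator is out, A high-temp switch is down, C chilled-water valve faulted, Controller lost, Coolant supply failed, Inboard trip relay faulted, Lower quench valve 2 is down, Right jacket pump is inoperative, South temperature probe lost}.

3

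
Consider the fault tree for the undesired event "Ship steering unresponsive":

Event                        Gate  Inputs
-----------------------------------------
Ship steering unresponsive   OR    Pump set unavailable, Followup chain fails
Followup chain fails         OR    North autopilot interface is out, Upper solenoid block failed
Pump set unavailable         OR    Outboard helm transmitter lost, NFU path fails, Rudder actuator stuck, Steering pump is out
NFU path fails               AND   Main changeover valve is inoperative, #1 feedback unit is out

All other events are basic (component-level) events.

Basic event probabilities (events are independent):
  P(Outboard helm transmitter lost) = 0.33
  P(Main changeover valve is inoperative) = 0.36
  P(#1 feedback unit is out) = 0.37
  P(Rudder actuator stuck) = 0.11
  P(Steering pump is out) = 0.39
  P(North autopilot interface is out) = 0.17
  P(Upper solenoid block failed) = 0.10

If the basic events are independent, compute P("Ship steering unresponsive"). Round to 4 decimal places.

0.7645

P(NFU path fails) [AND] = 0.36 × 0.37 = 0.133200
P(Pump set unavailable) [OR] = 1 − (1−0.33) × (1−0.133200) × (1−0.11) × (1−0.39) = 0.684708
P(Followup chain fails) [OR] = 1 − (1−0.17) × (1−0.10) = 0.253000
P(Ship steering unresponsive) [OR] = 1 − (1−0.684708) × (1−0.253000) = 0.764477
Rounded to 4 decimal places: P(Ship steering unresponsive) ≈ 0.7645.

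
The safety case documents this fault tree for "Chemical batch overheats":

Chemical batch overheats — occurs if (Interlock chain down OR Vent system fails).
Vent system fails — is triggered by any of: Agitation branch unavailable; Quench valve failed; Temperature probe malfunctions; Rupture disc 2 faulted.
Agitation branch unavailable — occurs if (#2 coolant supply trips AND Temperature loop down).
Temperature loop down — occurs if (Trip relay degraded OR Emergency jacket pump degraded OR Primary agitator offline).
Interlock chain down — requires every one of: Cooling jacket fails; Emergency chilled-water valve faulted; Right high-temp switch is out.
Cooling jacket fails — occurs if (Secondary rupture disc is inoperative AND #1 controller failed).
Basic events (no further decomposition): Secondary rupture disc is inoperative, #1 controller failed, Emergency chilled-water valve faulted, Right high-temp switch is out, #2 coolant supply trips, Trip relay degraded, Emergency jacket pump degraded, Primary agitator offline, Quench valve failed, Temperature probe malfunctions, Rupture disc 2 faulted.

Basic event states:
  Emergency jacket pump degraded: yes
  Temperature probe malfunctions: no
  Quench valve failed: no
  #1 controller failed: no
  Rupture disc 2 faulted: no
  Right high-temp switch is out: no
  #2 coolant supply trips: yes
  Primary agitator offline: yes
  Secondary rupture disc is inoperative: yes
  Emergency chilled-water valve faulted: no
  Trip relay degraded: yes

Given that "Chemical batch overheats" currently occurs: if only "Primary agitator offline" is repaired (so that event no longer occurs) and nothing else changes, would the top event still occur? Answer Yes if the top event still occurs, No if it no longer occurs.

Yes

Counterfactual: set "Primary agitator offline" to not occurred.
Cooling jacket fails [AND]: Secondary rupture disc is inoperative=occurs, #1 controller failed=not → not all inputs occur → does not occur.
Interlock chain down [AND]: Cooling jacket fails=not, Emergency chilled-water valve faulted=not, Right high-temp switch is out=not → not all inputs occur → does not occur.
Temperature loop down [OR]: Trip relay degraded=occurs, Emergency jacket pump degraded=occurs, Primary agitator offline=not → at least one input occurs → occurs.
Agitation branch unavailable [AND]: #2 coolant supply trips=occurs, Temperature loop down=occurs → all inputs occur → occurs.
Vent system fails [OR]: Agitation branch unavailable=occurs, Quench valve failed=not, Temperature probe malfunctions=not, Rupture disc 2 faulted=not → at least one input occurs → occurs.
Chemical batch overheats [OR]: Interlock chain down=not, Vent system fails=occurs → at least one input occurs → occurs.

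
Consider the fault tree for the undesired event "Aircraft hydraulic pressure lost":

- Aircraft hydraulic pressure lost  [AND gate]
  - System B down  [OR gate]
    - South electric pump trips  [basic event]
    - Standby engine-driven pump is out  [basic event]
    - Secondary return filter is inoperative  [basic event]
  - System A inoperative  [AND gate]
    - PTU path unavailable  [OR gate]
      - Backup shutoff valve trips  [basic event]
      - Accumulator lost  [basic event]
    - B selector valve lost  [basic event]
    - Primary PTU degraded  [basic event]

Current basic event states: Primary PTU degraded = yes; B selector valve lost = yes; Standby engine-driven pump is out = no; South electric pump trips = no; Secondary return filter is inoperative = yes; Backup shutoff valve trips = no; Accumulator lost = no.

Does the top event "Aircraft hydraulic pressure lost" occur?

No

System B down [OR]: South electric pump trips=not, Standby engine-driven pump is out=not, Secondary return filter is inoperative=occurs → at least one input occurs → occurs.
PTU path unavailable [OR]: Backup shutoff valve trips=not, Accumulator lost=not → no input occurs → does not occur.
System A inoperative [AND]: PTU path unavailable=not, B selector valve lost=occurs, Primary PTU degraded=occurs → not all inputs occur → does not occur.
Aircraft hydraulic pressure lost [AND]: System B down=occurs, System A inoperative=not → not all inputs occur → does not occur.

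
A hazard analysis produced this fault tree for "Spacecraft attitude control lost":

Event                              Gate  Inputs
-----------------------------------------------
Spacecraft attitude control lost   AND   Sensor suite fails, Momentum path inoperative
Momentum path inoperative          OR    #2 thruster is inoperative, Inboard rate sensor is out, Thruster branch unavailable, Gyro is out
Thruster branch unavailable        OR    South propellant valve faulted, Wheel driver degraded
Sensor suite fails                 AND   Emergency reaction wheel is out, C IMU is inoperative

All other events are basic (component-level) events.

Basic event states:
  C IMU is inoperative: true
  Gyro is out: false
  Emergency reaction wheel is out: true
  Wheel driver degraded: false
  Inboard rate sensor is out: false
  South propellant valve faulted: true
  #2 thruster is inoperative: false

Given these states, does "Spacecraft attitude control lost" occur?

Yes

Sensor suite fails [AND]: Emergency reaction wheel is out=occurs, C IMU is inoperative=occurs → all inputs occur → occurs.
Thruster branch unavailable [OR]: South propellant valve faulted=occurs, Wheel driver degraded=not → at least one input occurs → occurs.
Momentum path inoperative [OR]: #2 thruster is inoperative=not, Inboard rate sensor is out=not, Thruster branch unavailable=occurs, Gyro is out=not → at least one input occurs → occurs.
Spacecraft attitude control lost [AND]: Sensor suite fails=occurs, Momentum path inoperative=occurs → all inputs occur → occurs.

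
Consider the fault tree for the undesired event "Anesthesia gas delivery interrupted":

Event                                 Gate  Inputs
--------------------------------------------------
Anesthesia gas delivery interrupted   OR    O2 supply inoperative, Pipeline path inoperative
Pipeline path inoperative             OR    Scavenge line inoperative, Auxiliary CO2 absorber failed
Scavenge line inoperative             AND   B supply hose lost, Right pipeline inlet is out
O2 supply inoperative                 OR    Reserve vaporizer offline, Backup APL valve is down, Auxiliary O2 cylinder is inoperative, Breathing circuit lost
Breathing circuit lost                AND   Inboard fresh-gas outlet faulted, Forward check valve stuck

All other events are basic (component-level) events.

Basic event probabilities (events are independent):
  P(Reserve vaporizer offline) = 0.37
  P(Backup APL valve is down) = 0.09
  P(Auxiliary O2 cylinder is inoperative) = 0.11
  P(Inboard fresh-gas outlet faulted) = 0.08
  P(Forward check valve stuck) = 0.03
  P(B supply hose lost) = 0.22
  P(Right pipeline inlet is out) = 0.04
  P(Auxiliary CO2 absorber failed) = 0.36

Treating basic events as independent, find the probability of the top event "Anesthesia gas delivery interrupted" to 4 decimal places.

0.6771

P(Breathing circuit lost) [AND] = 0.08 × 0.03 = 0.002400
P(O2 supply inoperative) [OR] = 1 − (1−0.37) × (1−0.09) × (1−0.11) × (1−0.002400) = 0.490988
P(Scavenge line inoperative) [AND] = 0.22 × 0.04 = 0.008800
P(Pipeline path inoperative) [OR] = 1 − (1−0.008800) × (1−0.36) = 0.365632
P(Anesthesia gas delivery interrupted) [OR] = 1 − (1−0.490988) × (1−0.365632) = 0.677099
Rounded to 4 decimal places: P(Anesthesia gas delivery interrupted) ≈ 0.6771.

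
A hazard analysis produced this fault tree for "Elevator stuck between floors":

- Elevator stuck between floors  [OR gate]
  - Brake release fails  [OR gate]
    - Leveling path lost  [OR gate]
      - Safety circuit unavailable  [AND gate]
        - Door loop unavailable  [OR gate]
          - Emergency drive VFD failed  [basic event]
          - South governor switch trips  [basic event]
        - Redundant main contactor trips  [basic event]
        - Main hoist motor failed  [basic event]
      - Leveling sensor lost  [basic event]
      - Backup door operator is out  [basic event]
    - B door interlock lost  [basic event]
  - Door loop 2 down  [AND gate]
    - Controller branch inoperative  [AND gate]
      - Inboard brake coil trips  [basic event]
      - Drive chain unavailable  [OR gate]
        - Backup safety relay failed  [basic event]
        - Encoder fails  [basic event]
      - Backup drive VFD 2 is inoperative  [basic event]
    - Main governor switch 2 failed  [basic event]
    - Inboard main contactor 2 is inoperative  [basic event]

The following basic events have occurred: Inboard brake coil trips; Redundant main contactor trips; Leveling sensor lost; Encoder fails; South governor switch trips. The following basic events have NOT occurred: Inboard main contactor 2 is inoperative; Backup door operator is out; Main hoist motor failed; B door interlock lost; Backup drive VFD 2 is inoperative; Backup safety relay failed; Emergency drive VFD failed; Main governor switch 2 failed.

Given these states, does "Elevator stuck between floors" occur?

Yes

Door loop unavailable [OR]: Emergency drive VFD failed=not, South governor switch trips=occurs → at least one input occurs → occurs.
Safety circuit unavailable [AND]: Door loop unavailable=occurs, Redundant main contactor trips=occurs, Main hoist motor failed=not → not all inputs occur → does not occur.
Leveling path lost [OR]: Safety circuit unavailable=not, Leveling sensor lost=occurs, Backup door operator is out=not → at least one input occurs → occurs.
Brake release fails [OR]: Leveling path lost=occurs, B door interlock lost=not → at least one input occurs → occurs.
Drive chain unavailable [OR]: Backup safety relay failed=not, Encoder fails=occurs → at least one input occurs → occurs.
Controller branch inoperative [AND]: Inboard brake coil trips=occurs, Drive chain unavailable=occurs, Backup drive VFD 2 is inoperative=not → not all inputs occur → does not occur.
Door loop 2 down [AND]: Controller branch inoperative=not, Main governor switch 2 failed=not, Inboard main contactor 2 is inoperative=not → not all inputs occur → does not occur.
Elevator stuck between floors [OR]: Brake release fails=occurs, Door loop 2 down=not → at least one input occurs → occurs.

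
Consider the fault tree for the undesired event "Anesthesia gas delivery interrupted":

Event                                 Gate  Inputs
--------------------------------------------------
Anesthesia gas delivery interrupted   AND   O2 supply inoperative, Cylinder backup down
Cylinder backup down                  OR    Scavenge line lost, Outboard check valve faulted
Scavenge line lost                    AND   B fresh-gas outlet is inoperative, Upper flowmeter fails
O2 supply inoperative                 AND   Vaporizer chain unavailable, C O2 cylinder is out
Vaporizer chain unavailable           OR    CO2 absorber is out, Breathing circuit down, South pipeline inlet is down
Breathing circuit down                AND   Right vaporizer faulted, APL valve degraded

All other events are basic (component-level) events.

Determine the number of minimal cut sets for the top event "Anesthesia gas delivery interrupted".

6

Breathing circuit down [AND]: one cut set from each child combined → 1 × 1 = 1 cut set(s).
Vaporizer chain unavailable [OR]: union of children's cut sets → 3 cut set(s).
O2 supply inoperative [AND]: one cut set from each child combined → 3 × 1 = 3 cut set(s).
Scavenge line lost [AND]: one cut set from each child combined → 1 × 1 = 1 cut set(s).
Cylinder backup down [OR]: union of children's cut sets → 2 cut set(s).
Anesthesia gas delivery interrupted [AND]: one cut set from each child combined → 3 × 2 = 6 cut set(s).
Minimal cut sets: {B fresh-gas outlet is inoperative, C O2 cylinder is out, CO2 absorber is out, Upper flowmeter fails}; {C O2 cylinder is out, CO2 absorber is out, Outboard check valve faulted}; {APL valve degraded, B fresh-gas outlet is inoperative, C O2 cylinder is out, Right vaporizer faulted, Upper flowmeter fails}; {APL valve degraded, C O2 cylinder is out, Outboard check valve faulted, Right vaporizer faulted}; {B fresh-gas outlet is inoperative, C O2 cylinder is out, South pipeline inlet is down, Upper flowmeter fails}; {C O2 cylinder is out, Outboard check valve faulted, South pipeline inlet is down}.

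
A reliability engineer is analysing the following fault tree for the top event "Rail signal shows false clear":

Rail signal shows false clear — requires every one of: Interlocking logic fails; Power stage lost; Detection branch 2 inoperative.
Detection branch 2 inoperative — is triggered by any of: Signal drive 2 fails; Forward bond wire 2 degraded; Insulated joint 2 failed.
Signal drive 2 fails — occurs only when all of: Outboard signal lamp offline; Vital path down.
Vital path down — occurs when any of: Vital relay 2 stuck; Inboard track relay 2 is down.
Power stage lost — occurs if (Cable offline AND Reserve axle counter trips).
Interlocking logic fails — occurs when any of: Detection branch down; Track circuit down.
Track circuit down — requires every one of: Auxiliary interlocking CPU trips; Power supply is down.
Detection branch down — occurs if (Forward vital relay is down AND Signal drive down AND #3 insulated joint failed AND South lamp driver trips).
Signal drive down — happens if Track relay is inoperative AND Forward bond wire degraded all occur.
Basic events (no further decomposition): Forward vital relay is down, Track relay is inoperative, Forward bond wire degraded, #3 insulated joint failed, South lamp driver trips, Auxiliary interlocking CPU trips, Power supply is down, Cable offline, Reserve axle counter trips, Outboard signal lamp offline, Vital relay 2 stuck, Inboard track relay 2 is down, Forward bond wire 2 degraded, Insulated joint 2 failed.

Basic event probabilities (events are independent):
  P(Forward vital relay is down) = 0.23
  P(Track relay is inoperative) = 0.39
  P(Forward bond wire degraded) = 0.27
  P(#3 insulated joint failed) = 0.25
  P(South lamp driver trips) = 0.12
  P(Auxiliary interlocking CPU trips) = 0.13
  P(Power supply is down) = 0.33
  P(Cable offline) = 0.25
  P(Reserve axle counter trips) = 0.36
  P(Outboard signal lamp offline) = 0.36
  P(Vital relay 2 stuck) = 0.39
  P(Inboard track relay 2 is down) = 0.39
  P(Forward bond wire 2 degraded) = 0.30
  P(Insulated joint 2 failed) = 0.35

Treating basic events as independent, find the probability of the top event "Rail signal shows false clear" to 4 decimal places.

0.0025

P(Signal drive down) [AND] = 0.39 × 0.27 = 0.105300
P(Detection branch down) [AND] = 0.23 × 0.105300 × 0.25 × 0.12 = 0.000727
P(Track circuit down) [AND] = 0.13 × 0.33 = 0.042900
P(Interlocking logic fails) [OR] = 1 − (1−0.000727) × (1−0.042900) = 0.043596
P(Power stage lost) [AND] = 0.25 × 0.36 = 0.090000
P(Vital path down) [OR] = 1 − (1−0.39) × (1−0.39) = 0.627900
P(Signal drive 2 fails) [AND] = 0.36 × 0.627900 = 0.226044
P(Detection branch 2 inoperative) [OR] = 1 − (1−0.226044) × (1−0.30) × (1−0.35) = 0.647850
P(Rail signal shows false clear) [AND] = 0.043596 × 0.090000 × 0.647850 = 0.002542
Rounded to 4 decimal places: P(Rail signal shows false clear) ≈ 0.0025.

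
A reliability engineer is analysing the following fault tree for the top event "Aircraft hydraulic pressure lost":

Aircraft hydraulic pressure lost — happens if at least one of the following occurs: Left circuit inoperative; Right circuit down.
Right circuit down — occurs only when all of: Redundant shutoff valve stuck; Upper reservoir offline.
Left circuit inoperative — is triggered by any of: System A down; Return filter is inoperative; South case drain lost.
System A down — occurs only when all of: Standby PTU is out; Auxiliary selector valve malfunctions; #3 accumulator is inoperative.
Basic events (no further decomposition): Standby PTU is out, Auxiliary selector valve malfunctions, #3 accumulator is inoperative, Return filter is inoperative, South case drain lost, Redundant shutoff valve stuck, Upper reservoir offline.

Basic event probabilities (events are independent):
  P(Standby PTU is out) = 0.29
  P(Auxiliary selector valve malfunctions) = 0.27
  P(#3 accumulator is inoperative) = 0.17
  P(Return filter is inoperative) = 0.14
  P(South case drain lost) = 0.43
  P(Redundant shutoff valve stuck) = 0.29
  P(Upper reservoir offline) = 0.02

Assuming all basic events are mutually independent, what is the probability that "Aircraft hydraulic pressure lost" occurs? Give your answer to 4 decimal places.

0.5191

P(System A down) [AND] = 0.29 × 0.27 × 0.17 = 0.013311
P(Left circuit inoperative) [OR] = 1 − (1−0.013311) × (1−0.14) × (1−0.43) = 0.516325
P(Right circuit down) [AND] = 0.29 × 0.02 = 0.005800
P(Aircraft hydraulic pressure lost) [OR] = 1 − (1−0.516325) × (1−0.005800) = 0.519130
Rounded to 4 decimal places: P(Aircraft hydraulic pressure lost) ≈ 0.5191.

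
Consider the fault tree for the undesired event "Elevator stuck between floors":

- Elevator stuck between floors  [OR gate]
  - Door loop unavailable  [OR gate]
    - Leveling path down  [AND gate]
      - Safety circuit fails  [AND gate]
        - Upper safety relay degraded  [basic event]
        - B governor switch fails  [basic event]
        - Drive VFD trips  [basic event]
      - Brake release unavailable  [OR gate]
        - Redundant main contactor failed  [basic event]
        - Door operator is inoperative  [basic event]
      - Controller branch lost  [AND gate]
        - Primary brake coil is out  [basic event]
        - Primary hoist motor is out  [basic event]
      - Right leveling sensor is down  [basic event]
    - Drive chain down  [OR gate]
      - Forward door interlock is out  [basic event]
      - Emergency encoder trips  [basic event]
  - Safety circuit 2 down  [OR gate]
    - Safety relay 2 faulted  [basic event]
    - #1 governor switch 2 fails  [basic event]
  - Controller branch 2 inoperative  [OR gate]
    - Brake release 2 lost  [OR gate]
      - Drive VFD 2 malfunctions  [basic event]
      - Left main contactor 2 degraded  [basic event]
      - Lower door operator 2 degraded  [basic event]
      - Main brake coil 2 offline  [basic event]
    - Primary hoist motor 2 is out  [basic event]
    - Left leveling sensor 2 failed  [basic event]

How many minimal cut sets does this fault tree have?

Safety circuit fails [AND]: one cut set from each child combined → 1 × 1 × 1 = 1 cut set(s).
Brake release unavailable [OR]: union of children's cut sets → 2 cut set(s).
Controller branch lost [AND]: one cut set from each child combined → 1 × 1 = 1 cut set(s).
Leveling path down [AND]: one cut set from each child combined → 1 × 2 × 1 × 1 = 2 cut set(s).
Drive chain down [OR]: union of children's cut sets → 2 cut set(s).
Door loop unavailable [OR]: union of children's cut sets → 4 cut set(s).
Safety circuit 2 down [OR]: union of children's cut sets → 2 cut set(s).
Brake release 2 lost [OR]: union of children's cut sets → 4 cut set(s).
Controller branch 2 inoperative [OR]: union of children's cut sets → 6 cut set(s).
Elevator stuck between floors [OR]: union of children's cut sets → 12 cut set(s).

12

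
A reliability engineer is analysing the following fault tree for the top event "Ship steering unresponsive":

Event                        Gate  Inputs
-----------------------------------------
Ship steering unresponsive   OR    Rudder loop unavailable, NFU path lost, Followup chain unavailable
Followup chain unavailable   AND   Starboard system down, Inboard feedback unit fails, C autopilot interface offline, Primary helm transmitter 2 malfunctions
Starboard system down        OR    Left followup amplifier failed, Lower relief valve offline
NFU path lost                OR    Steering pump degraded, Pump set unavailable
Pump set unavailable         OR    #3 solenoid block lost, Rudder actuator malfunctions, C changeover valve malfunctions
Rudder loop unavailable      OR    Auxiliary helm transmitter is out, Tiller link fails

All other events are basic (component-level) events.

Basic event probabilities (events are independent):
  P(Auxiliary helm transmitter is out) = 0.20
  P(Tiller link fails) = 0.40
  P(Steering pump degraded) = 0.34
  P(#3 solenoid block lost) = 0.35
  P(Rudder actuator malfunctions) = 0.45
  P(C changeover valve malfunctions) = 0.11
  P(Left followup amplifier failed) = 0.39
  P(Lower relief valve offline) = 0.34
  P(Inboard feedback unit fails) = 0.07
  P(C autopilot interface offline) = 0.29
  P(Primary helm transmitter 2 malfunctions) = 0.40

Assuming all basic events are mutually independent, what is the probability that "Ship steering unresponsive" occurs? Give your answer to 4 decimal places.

0.8997

P(Rudder loop unavailable) [OR] = 1 − (1−0.20) × (1−0.40) = 0.520000
P(Pump set unavailable) [OR] = 1 − (1−0.35) × (1−0.45) × (1−0.11) = 0.681825
P(NFU path lost) [OR] = 1 − (1−0.34) × (1−0.681825) = 0.790005
P(Starboard system down) [OR] = 1 − (1−0.39) × (1−0.34) = 0.597400
P(Followup chain unavailable) [AND] = 0.597400 × 0.07 × 0.29 × 0.40 = 0.004851
P(Ship steering unresponsive) [OR] = 1 − (1−0.520000) × (1−0.790005) × (1−0.004851) = 0.899691
Rounded to 4 decimal places: P(Ship steering unresponsive) ≈ 0.8997.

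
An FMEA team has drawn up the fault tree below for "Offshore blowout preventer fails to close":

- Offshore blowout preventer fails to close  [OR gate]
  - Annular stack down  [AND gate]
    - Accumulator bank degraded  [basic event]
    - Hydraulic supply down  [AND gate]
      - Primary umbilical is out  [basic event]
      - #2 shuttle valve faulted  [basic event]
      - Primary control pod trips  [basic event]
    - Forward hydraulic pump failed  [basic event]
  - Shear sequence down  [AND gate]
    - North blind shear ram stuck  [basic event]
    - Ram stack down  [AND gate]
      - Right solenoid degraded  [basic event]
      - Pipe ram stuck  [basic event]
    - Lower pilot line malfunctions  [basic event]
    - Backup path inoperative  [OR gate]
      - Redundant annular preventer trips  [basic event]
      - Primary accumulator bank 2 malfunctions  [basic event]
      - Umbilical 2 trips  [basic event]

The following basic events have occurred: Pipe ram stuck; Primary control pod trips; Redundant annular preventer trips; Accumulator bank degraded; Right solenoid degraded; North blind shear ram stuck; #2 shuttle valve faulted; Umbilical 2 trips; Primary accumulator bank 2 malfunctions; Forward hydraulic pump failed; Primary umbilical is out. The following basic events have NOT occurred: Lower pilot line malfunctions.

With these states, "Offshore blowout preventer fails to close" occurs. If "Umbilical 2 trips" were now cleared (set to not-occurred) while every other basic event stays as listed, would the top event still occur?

Counterfactual: set "Umbilical 2 trips" to not occurred.
Hydraulic supply down [AND]: Primary umbilical is out=occurs, #2 shuttle valve faulted=occurs, Primary control pod trips=occurs → all inputs occur → occurs.
Annular stack down [AND]: Accumulator bank degraded=occurs, Hydraulic supply down=occurs, Forward hydraulic pump failed=occurs → all inputs occur → occurs.
Ram stack down [AND]: Right solenoid degraded=occurs, Pipe ram stuck=occurs → all inputs occur → occurs.
Backup path inoperative [OR]: Redundant annular preventer trips=occurs, Primary accumulator bank 2 malfunctions=occurs, Umbilical 2 trips=not → at least one input occurs → occurs.
Shear sequence down [AND]: North blind shear ram stuck=occurs, Ram stack down=occurs, Lower pilot line malfunctions=not, Backup path inoperative=occurs → not all inputs occur → does not occur.
Offshore blowout preventer fails to close [OR]: Annular stack down=occurs, Shear sequence down=not → at least one input occurs → occurs.

Yes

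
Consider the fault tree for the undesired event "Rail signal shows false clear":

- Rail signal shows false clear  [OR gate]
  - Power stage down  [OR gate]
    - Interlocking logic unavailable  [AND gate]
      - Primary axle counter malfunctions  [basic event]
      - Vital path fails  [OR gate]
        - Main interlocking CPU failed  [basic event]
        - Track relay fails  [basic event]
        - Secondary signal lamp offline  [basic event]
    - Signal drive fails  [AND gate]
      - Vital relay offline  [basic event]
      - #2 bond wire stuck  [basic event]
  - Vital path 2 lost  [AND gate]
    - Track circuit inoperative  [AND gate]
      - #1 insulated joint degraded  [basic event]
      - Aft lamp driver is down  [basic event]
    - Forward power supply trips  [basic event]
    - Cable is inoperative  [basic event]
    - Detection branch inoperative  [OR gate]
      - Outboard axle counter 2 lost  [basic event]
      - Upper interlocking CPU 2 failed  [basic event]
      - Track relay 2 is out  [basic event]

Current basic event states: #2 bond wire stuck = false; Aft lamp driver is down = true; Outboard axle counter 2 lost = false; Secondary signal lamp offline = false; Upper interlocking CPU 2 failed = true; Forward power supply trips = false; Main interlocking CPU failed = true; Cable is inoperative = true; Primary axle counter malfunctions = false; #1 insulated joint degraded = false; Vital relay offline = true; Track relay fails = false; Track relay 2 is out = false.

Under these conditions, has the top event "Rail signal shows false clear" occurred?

No

Vital path fails [OR]: Main interlocking CPU failed=occurs, Track relay fails=not, Secondary signal lamp offline=not → at least one input occurs → occurs.
Interlocking logic unavailable [AND]: Primary axle counter malfunctions=not, Vital path fails=occurs → not all inputs occur → does not occur.
Signal drive fails [AND]: Vital relay offline=occurs, #2 bond wire stuck=not → not all inputs occur → does not occur.
Power stage down [OR]: Interlocking logic unavailable=not, Signal drive fails=not → no input occurs → does not occur.
Track circuit inoperative [AND]: #1 insulated joint degraded=not, Aft lamp driver is down=occurs → not all inputs occur → does not occur.
Detection branch inoperative [OR]: Outboard axle counter 2 lost=not, Upper interlocking CPU 2 failed=occurs, Track relay 2 is out=not → at least one input occurs → occurs.
Vital path 2 lost [AND]: Track circuit inoperative=not, Forward power supply trips=not, Cable is inoperative=occurs, Detection branch inoperative=occurs → not all inputs occur → does not occur.
Rail signal shows false clear [OR]: Power stage down=not, Vital path 2 lost=not → no input occurs → does not occur.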